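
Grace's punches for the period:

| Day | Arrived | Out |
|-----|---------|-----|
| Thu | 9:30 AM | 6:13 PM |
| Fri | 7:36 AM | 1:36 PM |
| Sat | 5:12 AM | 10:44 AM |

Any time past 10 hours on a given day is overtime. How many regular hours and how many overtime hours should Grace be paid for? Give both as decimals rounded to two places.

Thu: 9:30 AM–6:13 PM = 8 h 43 min
Fri: 7:36 AM–1:36 PM = 6 h 0 min
Sat: 5:12 AM–10:44 AM = 5 h 32 min
Thu reg 8 h 43 min / OT 0 h 0 min; Fri reg 6 h 0 min / OT 0 h 0 min; Sat reg 5 h 32 min / OT 0 h 0 min.
Totals: regular 20 h 15 min, overtime 0 h 0 min.

Regular 20.25 hours, overtime 0.00 hours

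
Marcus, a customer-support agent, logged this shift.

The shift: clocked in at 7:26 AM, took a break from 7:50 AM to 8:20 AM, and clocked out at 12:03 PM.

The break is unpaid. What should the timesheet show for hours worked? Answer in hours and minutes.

4 h 7 min

The shift: 7:26 AM–12:03 PM = 4 h 37 min; less 30 min break → 4 h 7 min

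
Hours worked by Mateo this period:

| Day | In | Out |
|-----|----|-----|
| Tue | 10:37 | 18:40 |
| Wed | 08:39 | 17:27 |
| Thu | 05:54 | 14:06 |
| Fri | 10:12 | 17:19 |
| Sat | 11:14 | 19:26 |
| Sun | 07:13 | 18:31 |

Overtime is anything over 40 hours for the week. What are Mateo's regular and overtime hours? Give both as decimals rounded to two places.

Tue: 10:37–18:40 = 8 h 3 min
Wed: 08:39–17:27 = 8 h 48 min
Thu: 05:54–14:06 = 8 h 12 min
Fri: 10:12–17:19 = 7 h 7 min
Sat: 11:14–19:26 = 8 h 12 min
Sun: 07:13–18:31 = 11 h 18 min
Total worked: 51 h 40 min = 51.67 h.
Threshold 40 h → overtime 11 h 40 min, regular 40 h 0 min.

Regular 40.00 hours, overtime 11.67 hours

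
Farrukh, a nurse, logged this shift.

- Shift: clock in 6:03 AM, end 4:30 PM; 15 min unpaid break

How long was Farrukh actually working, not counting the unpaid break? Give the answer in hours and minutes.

Shift: 6:03 AM–4:30 PM = 10 h 27 min; less 15 min break → 10 h 12 min

10 h 12 min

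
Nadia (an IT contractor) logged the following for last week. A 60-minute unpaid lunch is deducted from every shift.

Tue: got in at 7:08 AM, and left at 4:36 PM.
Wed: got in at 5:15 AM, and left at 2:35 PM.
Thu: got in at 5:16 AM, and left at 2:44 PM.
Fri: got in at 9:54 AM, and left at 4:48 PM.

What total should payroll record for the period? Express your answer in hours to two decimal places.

Tue: 7:08 AM–4:36 PM = 9 h 28 min; less 60 min break → 8 h 28 min
Wed: 5:15 AM–2:35 PM = 9 h 20 min; less 60 min break → 8 h 20 min
Thu: 5:16 AM–2:44 PM = 9 h 28 min; less 60 min break → 8 h 28 min
Fri: 9:54 AM–4:48 PM = 6 h 54 min; less 60 min break → 5 h 54 min
Total: 8 h 28 min + 8 h 20 min + 8 h 28 min + 5 h 54 min = 31 h 10 min.

31.17 hours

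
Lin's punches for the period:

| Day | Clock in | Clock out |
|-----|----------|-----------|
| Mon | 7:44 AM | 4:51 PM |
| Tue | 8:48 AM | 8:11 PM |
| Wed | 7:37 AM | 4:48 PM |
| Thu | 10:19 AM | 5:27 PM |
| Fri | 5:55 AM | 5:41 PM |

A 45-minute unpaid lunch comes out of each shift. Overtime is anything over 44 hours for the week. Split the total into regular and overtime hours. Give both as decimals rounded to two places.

Regular 44.00 hours, overtime 0.83 hours

Mon: 7:44 AM–4:51 PM = 9 h 7 min; less 45 min break → 8 h 22 min
Tue: 8:48 AM–8:11 PM = 11 h 23 min; less 45 min break → 10 h 38 min
Wed: 7:37 AM–4:48 PM = 9 h 11 min; less 45 min break → 8 h 26 min
Thu: 10:19 AM–5:27 PM = 7 h 8 min; less 45 min break → 6 h 23 min
Fri: 5:55 AM–5:41 PM = 11 h 46 min; less 45 min break → 11 h 1 min
Total worked: 44 h 50 min = 44.83 h.
Threshold 44 h → overtime 0 h 50 min, regular 44 h 0 min.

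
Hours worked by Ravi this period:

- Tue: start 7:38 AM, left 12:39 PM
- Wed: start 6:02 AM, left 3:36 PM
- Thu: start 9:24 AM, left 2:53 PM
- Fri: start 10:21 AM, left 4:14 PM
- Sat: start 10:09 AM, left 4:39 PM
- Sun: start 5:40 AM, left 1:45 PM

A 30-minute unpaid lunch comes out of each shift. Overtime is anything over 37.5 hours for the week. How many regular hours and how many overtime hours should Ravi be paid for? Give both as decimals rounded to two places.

Regular 37.50 hours, overtime 0.03 hours

Tue: 7:38 AM–12:39 PM = 5 h 1 min; less 30 min break → 4 h 31 min
Wed: 6:02 AM–3:36 PM = 9 h 34 min; less 30 min break → 9 h 4 min
Thu: 9:24 AM–2:53 PM = 5 h 29 min; less 30 min break → 4 h 59 min
Fri: 10:21 AM–4:14 PM = 5 h 53 min; less 30 min break → 5 h 23 min
Sat: 10:09 AM–4:39 PM = 6 h 30 min; less 30 min break → 6 h 0 min
Sun: 5:40 AM–1:45 PM = 8 h 5 min; less 30 min break → 7 h 35 min
Total worked: 37 h 32 min = 37.53 h.
Threshold 37.5 h → overtime 0 h 2 min, regular 37 h 30 min.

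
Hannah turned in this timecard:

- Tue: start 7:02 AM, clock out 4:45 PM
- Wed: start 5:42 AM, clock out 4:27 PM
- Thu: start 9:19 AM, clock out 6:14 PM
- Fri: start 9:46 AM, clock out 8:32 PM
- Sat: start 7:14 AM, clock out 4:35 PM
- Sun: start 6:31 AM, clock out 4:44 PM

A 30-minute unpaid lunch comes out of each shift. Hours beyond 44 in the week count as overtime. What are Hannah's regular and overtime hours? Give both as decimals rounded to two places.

Tue: 7:02 AM–4:45 PM = 9 h 43 min; less 30 min break → 9 h 13 min
Wed: 5:42 AM–4:27 PM = 10 h 45 min; less 30 min break → 10 h 15 min
Thu: 9:19 AM–6:14 PM = 8 h 55 min; less 30 min break → 8 h 25 min
Fri: 9:46 AM–8:32 PM = 10 h 46 min; less 30 min break → 10 h 16 min
Sat: 7:14 AM–4:35 PM = 9 h 21 min; less 30 min break → 8 h 51 min
Sun: 6:31 AM–4:44 PM = 10 h 13 min; less 30 min break → 9 h 43 min
Total worked: 56 h 43 min = 56.72 h.
Threshold 44 h → overtime 12 h 43 min, regular 44 h 0 min.

Regular 44.00 hours, overtime 12.72 hours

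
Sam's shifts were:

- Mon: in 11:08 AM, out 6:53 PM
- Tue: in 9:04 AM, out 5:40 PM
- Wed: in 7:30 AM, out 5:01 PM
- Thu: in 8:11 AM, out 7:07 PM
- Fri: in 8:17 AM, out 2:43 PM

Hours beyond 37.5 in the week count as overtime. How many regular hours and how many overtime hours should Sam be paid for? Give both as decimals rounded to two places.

Mon: 11:08 AM–6:53 PM = 7 h 45 min
Tue: 9:04 AM–5:40 PM = 8 h 36 min
Wed: 7:30 AM–5:01 PM = 9 h 31 min
Thu: 8:11 AM–7:07 PM = 10 h 56 min
Fri: 8:17 AM–2:43 PM = 6 h 26 min
Total worked: 43 h 14 min = 43.23 h.
Threshold 37.5 h → overtime 5 h 44 min, regular 37 h 30 min.

Regular 37.50 hours, overtime 5.73 hours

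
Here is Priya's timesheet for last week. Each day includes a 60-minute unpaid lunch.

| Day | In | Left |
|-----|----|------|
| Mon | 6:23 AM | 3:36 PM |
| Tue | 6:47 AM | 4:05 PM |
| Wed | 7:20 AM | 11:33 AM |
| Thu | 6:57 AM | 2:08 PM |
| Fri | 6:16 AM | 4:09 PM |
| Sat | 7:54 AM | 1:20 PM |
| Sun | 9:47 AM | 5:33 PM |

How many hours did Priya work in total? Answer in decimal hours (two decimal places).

46.00 hours

Mon: 6:23 AM–3:36 PM = 9 h 13 min; less 60 min break → 8 h 13 min
Tue: 6:47 AM–4:05 PM = 9 h 18 min; less 60 min break → 8 h 18 min
Wed: 7:20 AM–11:33 AM = 4 h 13 min; less 60 min break → 3 h 13 min
Thu: 6:57 AM–2:08 PM = 7 h 11 min; less 60 min break → 6 h 11 min
Fri: 6:16 AM–4:09 PM = 9 h 53 min; less 60 min break → 8 h 53 min
Sat: 7:54 AM–1:20 PM = 5 h 26 min; less 60 min break → 4 h 26 min
Sun: 9:47 AM–5:33 PM = 7 h 46 min; less 60 min break → 6 h 46 min
Total: 8 h 13 min + 8 h 18 min + 3 h 13 min + 6 h 11 min + 8 h 53 min + 4 h 26 min + 6 h 46 min = 46 h 0 min.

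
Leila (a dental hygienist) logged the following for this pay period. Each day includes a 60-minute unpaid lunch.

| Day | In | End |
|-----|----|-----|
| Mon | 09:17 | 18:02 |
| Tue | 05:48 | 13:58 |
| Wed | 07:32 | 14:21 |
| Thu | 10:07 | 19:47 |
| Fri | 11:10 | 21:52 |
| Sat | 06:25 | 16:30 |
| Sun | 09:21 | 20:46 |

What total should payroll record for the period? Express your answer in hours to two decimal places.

58.60 hours

Mon: 09:17–18:02 = 8 h 45 min; less 60 min break → 7 h 45 min
Tue: 05:48–13:58 = 8 h 10 min; less 60 min break → 7 h 10 min
Wed: 07:32–14:21 = 6 h 49 min; less 60 min break → 5 h 49 min
Thu: 10:07–19:47 = 9 h 40 min; less 60 min break → 8 h 40 min
Fri: 11:10–21:52 = 10 h 42 min; less 60 min break → 9 h 42 min
Sat: 06:25–16:30 = 10 h 5 min; less 60 min break → 9 h 5 min
Sun: 09:21–20:46 = 11 h 25 min; less 60 min break → 10 h 25 min
Total: 7 h 45 min + 7 h 10 min + 5 h 49 min + 8 h 40 min + 9 h 42 min + 9 h 5 min + 10 h 25 min = 58 h 36 min.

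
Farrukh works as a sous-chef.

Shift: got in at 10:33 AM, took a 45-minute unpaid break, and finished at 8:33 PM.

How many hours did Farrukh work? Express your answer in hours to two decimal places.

Shift: 10:33 AM–8:33 PM = 10 h 0 min; less 45 min break → 9 h 15 min

9.25 hours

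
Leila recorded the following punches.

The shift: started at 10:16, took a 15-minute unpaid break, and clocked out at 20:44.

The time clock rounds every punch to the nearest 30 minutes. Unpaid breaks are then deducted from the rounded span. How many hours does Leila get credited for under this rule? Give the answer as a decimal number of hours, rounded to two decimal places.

9.75 hours

The shift: in 10:16→10:30, out 20:44→20:30; 10 h 0 min − 15 min = 9 h 45 min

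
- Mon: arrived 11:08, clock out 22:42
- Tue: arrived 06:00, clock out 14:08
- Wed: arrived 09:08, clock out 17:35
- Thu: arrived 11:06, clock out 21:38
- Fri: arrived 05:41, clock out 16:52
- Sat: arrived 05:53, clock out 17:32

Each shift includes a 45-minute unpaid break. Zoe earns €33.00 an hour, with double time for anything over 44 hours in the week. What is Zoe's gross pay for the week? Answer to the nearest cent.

€2311.10

Mon: 11:08–22:42 = 11 h 34 min; less 45 min break → 10 h 49 min
Tue: 06:00–14:08 = 8 h 8 min; less 45 min break → 7 h 23 min
Wed: 09:08–17:35 = 8 h 27 min; less 45 min break → 7 h 42 min
Thu: 11:06–21:38 = 10 h 32 min; less 45 min break → 9 h 47 min
Fri: 05:41–16:52 = 11 h 11 min; less 45 min break → 10 h 26 min
Sat: 05:53–17:32 = 11 h 39 min; less 45 min break → 10 h 54 min
Total worked: 57 h 1 min = 3421 min.
Regular 44 h 0 min = 2640 min at €33.00/h; overtime 13 h 1 min = 781 min at €66.00/h.
Pay = (2640 × €33.00 + 781 × €66.00) ÷ 60 = €2311.10.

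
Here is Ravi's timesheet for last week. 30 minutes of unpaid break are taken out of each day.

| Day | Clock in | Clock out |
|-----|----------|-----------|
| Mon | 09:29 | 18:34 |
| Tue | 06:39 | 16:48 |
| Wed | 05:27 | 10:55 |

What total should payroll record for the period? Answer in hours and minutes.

23 h 12 min

Mon: 09:29–18:34 = 9 h 5 min; less 30 min break → 8 h 35 min
Tue: 06:39–16:48 = 10 h 9 min; less 30 min break → 9 h 39 min
Wed: 05:27–10:55 = 5 h 28 min; less 30 min break → 4 h 58 min
Total: 8 h 35 min + 9 h 39 min + 4 h 58 min = 23 h 12 min.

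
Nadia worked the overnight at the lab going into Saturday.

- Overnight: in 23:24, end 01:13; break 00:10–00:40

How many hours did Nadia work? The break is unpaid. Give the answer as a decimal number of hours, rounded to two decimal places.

1.32 hours

Overnight: 23:24 → midnight = 0 h 36 min; midnight → 01:13 = 1 h 13 min; span 1 h 49 min; less 30 min break → 1 h 19 min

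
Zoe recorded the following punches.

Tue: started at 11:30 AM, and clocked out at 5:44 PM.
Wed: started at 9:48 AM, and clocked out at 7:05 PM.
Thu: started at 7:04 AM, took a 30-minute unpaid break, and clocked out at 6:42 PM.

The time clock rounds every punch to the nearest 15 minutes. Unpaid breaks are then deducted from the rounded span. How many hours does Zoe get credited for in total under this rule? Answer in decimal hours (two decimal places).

Tue: in 11:30 AM→11:30 AM, out 5:44 PM→5:45 PM; 6 h 15 min
Wed: in 9:48 AM→9:45 AM, out 7:05 PM→7:00 PM; 9 h 15 min
Thu: in 7:04 AM→7:00 AM, out 6:42 PM→6:45 PM; 11 h 45 min − 30 min = 11 h 15 min
Total credited: 26 h 45 min.

26.75 hours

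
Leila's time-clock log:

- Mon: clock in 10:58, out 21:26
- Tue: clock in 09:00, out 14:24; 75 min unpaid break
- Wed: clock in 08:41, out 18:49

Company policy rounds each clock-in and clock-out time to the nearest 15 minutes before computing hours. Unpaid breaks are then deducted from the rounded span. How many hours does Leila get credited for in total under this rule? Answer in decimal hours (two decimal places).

24.75 hours

Mon: in 10:58→11:00, out 21:26→21:30; 10 h 30 min
Tue: in 09:00→09:00, out 14:24→14:30; 5 h 30 min − 75 min = 4 h 15 min
Wed: in 08:41→08:45, out 18:49→18:45; 10 h 0 min
Total credited: 24 h 45 min.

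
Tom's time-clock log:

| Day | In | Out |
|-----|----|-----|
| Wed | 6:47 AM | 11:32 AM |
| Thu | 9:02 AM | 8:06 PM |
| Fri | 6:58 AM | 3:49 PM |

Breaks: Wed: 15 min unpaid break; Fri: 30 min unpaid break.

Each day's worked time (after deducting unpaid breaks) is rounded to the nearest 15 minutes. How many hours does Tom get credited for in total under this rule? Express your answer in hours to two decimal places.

23.75 hours

Wed: 6:47 AM–11:32 AM = 4 h 45 min − 15 min = 4 h 30 min → rounds to 4 h 30 min
Thu: 9:02 AM–8:06 PM = 11 h 4 min → rounds to 11 h 0 min
Fri: 6:58 AM–3:49 PM = 8 h 51 min − 30 min = 8 h 21 min → rounds to 8 h 15 min
Total credited: 23 h 45 min.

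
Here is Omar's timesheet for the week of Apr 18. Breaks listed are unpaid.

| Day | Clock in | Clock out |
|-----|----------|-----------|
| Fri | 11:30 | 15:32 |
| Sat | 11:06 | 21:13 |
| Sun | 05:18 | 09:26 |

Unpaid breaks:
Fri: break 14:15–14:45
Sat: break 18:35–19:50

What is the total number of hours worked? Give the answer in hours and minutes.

16 h 32 min

Fri: 11:30–15:32 = 4 h 2 min; less 30 min break → 3 h 32 min
Sat: 11:06–21:13 = 10 h 7 min; less 75 min break → 8 h 52 min
Sun: 05:18–09:26 = 4 h 8 min
Total: 3 h 32 min + 8 h 52 min + 4 h 8 min = 16 h 32 min.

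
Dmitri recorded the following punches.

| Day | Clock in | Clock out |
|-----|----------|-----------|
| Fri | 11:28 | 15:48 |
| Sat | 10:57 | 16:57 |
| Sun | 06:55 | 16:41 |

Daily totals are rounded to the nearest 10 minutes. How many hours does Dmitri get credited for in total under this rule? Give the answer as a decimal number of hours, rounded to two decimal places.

20.17 hours

Fri: 11:28–15:48 = 4 h 20 min → rounds to 4 h 20 min
Sat: 10:57–16:57 = 6 h 0 min → rounds to 6 h 0 min
Sun: 06:55–16:41 = 9 h 46 min → rounds to 9 h 50 min
Total credited: 20 h 10 min.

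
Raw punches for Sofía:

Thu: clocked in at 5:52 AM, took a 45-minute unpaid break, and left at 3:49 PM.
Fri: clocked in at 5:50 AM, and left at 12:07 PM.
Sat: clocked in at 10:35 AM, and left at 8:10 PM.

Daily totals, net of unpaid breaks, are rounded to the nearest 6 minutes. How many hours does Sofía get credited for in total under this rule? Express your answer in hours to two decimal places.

25.10 hours

Thu: 5:52 AM–3:49 PM = 9 h 57 min − 45 min = 9 h 12 min → rounds to 9 h 12 min
Fri: 5:50 AM–12:07 PM = 6 h 17 min → rounds to 6 h 18 min
Sat: 10:35 AM–8:10 PM = 9 h 35 min → rounds to 9 h 36 min
Total credited: 25 h 6 min.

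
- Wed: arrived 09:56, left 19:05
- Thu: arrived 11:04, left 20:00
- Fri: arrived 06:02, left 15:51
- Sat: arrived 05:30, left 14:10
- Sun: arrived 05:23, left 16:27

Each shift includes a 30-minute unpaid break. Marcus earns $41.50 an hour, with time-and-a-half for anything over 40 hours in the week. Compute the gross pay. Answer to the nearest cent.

$1979.55

Wed: 09:56–19:05 = 9 h 9 min; less 30 min break → 8 h 39 min
Thu: 11:04–20:00 = 8 h 56 min; less 30 min break → 8 h 26 min
Fri: 06:02–15:51 = 9 h 49 min; less 30 min break → 9 h 19 min
Sat: 05:30–14:10 = 8 h 40 min; less 30 min break → 8 h 10 min
Sun: 05:23–16:27 = 11 h 4 min; less 30 min break → 10 h 34 min
Total worked: 45 h 8 min = 2708 min.
Regular 40 h 0 min = 2400 min at $41.50/h; overtime 5 h 8 min = 308 min at $62.25/h.
Pay = (2400 × $41.50 + 308 × $62.25) ÷ 60 = $1979.55.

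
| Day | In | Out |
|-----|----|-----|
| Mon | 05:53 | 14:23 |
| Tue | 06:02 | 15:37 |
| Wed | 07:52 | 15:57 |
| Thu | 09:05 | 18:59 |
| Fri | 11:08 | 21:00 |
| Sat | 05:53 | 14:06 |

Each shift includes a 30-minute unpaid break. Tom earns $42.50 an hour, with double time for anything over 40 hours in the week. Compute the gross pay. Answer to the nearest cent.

$2647.75

Mon: 05:53–14:23 = 8 h 30 min; less 30 min break → 8 h 0 min
Tue: 06:02–15:37 = 9 h 35 min; less 30 min break → 9 h 5 min
Wed: 07:52–15:57 = 8 h 5 min; less 30 min break → 7 h 35 min
Thu: 09:05–18:59 = 9 h 54 min; less 30 min break → 9 h 24 min
Fri: 11:08–21:00 = 9 h 52 min; less 30 min break → 9 h 22 min
Sat: 05:53–14:06 = 8 h 13 min; less 30 min break → 7 h 43 min
Total worked: 51 h 9 min = 3069 min.
Regular 40 h 0 min = 2400 min at $42.50/h; overtime 11 h 9 min = 669 min at $85.00/h.
Pay = (2400 × $42.50 + 669 × $85.00) ÷ 60 = $2647.75.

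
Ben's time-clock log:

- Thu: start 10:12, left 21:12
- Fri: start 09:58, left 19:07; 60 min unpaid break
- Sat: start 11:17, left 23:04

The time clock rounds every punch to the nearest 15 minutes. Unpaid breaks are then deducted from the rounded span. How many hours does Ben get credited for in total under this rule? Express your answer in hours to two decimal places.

30.75 hours

Thu: in 10:12→10:15, out 21:12→21:15; 11 h 0 min
Fri: in 09:58→10:00, out 19:07→19:00; 9 h 0 min − 60 min = 8 h 0 min
Sat: in 11:17→11:15, out 23:04→23:00; 11 h 45 min
Total credited: 30 h 45 min.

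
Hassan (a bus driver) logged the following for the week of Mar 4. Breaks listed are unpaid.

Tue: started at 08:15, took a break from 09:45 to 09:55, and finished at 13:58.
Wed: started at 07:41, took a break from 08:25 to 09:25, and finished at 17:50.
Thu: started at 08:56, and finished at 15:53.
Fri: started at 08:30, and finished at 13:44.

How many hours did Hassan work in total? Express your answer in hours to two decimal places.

26.88 hours

Tue: 08:15–13:58 = 5 h 43 min; less 10 min break → 5 h 33 min
Wed: 07:41–17:50 = 10 h 9 min; less 60 min break → 9 h 9 min
Thu: 08:56–15:53 = 6 h 57 min
Fri: 08:30–13:44 = 5 h 14 min
Total: 5 h 33 min + 9 h 9 min + 6 h 57 min + 5 h 14 min = 26 h 53 min.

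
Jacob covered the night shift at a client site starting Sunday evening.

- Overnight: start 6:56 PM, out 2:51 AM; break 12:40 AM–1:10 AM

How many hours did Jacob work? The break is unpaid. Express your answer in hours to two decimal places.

Overnight: 6:56 PM → midnight = 5 h 4 min; midnight → 2:51 AM = 2 h 51 min; span 7 h 55 min; less 30 min break → 7 h 25 min

7.42 hours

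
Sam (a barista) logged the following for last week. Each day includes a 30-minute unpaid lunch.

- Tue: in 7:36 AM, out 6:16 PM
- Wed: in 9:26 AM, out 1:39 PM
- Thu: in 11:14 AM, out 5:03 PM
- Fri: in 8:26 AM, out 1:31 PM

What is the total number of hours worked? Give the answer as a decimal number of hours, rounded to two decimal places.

Tue: 7:36 AM–6:16 PM = 10 h 40 min; less 30 min break → 10 h 10 min
Wed: 9:26 AM–1:39 PM = 4 h 13 min; less 30 min break → 3 h 43 min
Thu: 11:14 AM–5:03 PM = 5 h 49 min; less 30 min break → 5 h 19 min
Fri: 8:26 AM–1:31 PM = 5 h 5 min; less 30 min break → 4 h 35 min
Total: 10 h 10 min + 3 h 43 min + 5 h 19 min + 4 h 35 min = 23 h 47 min.

23.78 hours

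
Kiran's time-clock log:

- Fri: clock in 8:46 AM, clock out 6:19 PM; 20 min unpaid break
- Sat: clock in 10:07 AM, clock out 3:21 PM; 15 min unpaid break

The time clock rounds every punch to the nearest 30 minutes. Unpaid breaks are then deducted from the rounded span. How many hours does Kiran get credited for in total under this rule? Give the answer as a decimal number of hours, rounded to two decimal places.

Fri: in 8:46 AM→9:00 AM, out 6:19 PM→6:30 PM; 9 h 30 min − 20 min = 9 h 10 min
Sat: in 10:07 AM→10:00 AM, out 3:21 PM→3:30 PM; 5 h 30 min − 15 min = 5 h 15 min
Total credited: 14 h 25 min.

14.42 hours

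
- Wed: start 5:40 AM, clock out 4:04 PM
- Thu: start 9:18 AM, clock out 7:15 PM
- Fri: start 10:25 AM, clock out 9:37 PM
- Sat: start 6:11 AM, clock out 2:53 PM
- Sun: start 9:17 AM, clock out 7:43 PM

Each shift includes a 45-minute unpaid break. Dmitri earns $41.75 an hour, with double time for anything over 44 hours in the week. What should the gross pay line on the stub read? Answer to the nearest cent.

Wed: 5:40 AM–4:04 PM = 10 h 24 min; less 45 min break → 9 h 39 min
Thu: 9:18 AM–7:15 PM = 9 h 57 min; less 45 min break → 9 h 12 min
Fri: 10:25 AM–9:37 PM = 11 h 12 min; less 45 min break → 10 h 27 min
Sat: 6:11 AM–2:53 PM = 8 h 42 min; less 45 min break → 7 h 57 min
Sun: 9:17 AM–7:43 PM = 10 h 26 min; less 45 min break → 9 h 41 min
Total worked: 46 h 56 min = 2816 min.
Regular 44 h 0 min = 2640 min at $41.75/h; overtime 2 h 56 min = 176 min at $83.50/h.
Pay = (2640 × $41.75 + 176 × $83.50) ÷ 60 = $2081.93.

$2081.93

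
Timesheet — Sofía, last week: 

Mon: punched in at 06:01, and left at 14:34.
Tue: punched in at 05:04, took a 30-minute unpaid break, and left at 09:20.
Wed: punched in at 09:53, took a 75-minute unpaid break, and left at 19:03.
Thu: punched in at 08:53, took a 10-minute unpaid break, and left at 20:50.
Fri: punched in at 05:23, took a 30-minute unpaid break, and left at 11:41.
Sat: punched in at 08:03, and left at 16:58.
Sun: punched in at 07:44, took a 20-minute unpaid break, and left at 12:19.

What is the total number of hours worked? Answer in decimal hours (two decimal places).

Mon: 06:01–14:34 = 8 h 33 min
Tue: 05:04–09:20 = 4 h 16 min; less 30 min break → 3 h 46 min
Wed: 09:53–19:03 = 9 h 10 min; less 75 min break → 7 h 55 min
Thu: 08:53–20:50 = 11 h 57 min; less 10 min break → 11 h 47 min
Fri: 05:23–11:41 = 6 h 18 min; less 30 min break → 5 h 48 min
Sat: 08:03–16:58 = 8 h 55 min
Sun: 07:44–12:19 = 4 h 35 min; less 20 min break → 4 h 15 min
Total: 8 h 33 min + 3 h 46 min + 7 h 55 min + 11 h 47 min + 5 h 48 min + 8 h 55 min + 4 h 15 min = 50 h 59 min.

50.98 hours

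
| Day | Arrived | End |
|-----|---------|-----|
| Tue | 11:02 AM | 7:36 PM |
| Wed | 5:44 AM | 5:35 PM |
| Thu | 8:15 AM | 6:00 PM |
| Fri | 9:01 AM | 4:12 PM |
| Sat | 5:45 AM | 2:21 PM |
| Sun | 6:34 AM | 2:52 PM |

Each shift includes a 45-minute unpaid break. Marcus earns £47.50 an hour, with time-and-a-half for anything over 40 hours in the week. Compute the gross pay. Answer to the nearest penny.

Tue: 11:02 AM–7:36 PM = 8 h 34 min; less 45 min break → 7 h 49 min
Wed: 5:44 AM–5:35 PM = 11 h 51 min; less 45 min break → 11 h 6 min
Thu: 8:15 AM–6:00 PM = 9 h 45 min; less 45 min break → 9 h 0 min
Fri: 9:01 AM–4:12 PM = 7 h 11 min; less 45 min break → 6 h 26 min
Sat: 5:45 AM–2:21 PM = 8 h 36 min; less 45 min break → 7 h 51 min
Sun: 6:34 AM–2:52 PM = 8 h 18 min; less 45 min break → 7 h 33 min
Total worked: 49 h 45 min = 2985 min.
Regular 40 h 0 min = 2400 min at £47.50/h; overtime 9 h 45 min = 585 min at £71.25/h.
Pay = (2400 × £47.50 + 585 × £71.25) ÷ 60 = £2594.69.

£2594.69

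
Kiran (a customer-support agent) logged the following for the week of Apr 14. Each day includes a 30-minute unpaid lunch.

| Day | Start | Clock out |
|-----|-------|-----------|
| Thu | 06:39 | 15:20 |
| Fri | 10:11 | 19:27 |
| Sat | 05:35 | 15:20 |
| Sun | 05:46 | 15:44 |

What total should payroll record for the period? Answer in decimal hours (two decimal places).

35.67 hours

Thu: 06:39–15:20 = 8 h 41 min; less 30 min break → 8 h 11 min
Fri: 10:11–19:27 = 9 h 16 min; less 30 min break → 8 h 46 min
Sat: 05:35–15:20 = 9 h 45 min; less 30 min break → 9 h 15 min
Sun: 05:46–15:44 = 9 h 58 min; less 30 min break → 9 h 28 min
Total: 8 h 11 min + 8 h 46 min + 9 h 15 min + 9 h 28 min = 35 h 40 min.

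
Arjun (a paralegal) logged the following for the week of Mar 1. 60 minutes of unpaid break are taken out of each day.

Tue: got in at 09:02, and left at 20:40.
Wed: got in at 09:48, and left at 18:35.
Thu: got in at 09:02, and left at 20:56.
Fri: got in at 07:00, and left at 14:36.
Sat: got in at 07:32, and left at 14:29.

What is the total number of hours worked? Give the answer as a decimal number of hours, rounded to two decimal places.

Tue: 09:02–20:40 = 11 h 38 min; less 60 min break → 10 h 38 min
Wed: 09:48–18:35 = 8 h 47 min; less 60 min break → 7 h 47 min
Thu: 09:02–20:56 = 11 h 54 min; less 60 min break → 10 h 54 min
Fri: 07:00–14:36 = 7 h 36 min; less 60 min break → 6 h 36 min
Sat: 07:32–14:29 = 6 h 57 min; less 60 min break → 5 h 57 min
Total: 10 h 38 min + 7 h 47 min + 10 h 54 min + 6 h 36 min + 5 h 57 min = 41 h 52 min.

41.87 hours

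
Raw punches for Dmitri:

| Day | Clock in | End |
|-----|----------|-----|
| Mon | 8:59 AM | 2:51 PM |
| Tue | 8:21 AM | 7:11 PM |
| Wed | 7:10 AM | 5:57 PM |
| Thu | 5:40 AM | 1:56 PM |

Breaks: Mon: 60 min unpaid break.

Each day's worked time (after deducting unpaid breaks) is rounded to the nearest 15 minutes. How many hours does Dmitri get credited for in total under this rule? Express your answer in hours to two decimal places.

Mon: 8:59 AM–2:51 PM = 5 h 52 min − 60 min = 4 h 52 min → rounds to 4 h 45 min
Tue: 8:21 AM–7:11 PM = 10 h 50 min → rounds to 10 h 45 min
Wed: 7:10 AM–5:57 PM = 10 h 47 min → rounds to 10 h 45 min
Thu: 5:40 AM–1:56 PM = 8 h 16 min → rounds to 8 h 15 min
Total credited: 34 h 30 min.

34.50 hours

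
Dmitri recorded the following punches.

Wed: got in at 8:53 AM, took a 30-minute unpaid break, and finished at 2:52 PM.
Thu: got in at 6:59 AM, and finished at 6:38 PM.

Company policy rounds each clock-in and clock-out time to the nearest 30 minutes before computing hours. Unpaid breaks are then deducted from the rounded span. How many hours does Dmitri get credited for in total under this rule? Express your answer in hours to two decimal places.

17.00 hours

Wed: in 8:53 AM→9:00 AM, out 2:52 PM→3:00 PM; 6 h 0 min − 30 min = 5 h 30 min
Thu: in 6:59 AM→7:00 AM, out 6:38 PM→6:30 PM; 11 h 30 min
Total credited: 17 h 0 min.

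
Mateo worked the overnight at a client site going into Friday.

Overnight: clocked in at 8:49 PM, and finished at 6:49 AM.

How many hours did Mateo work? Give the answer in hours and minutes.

Overnight: 8:49 PM → midnight = 3 h 11 min; midnight → 6:49 AM = 6 h 49 min; span 10 h 0 min

10 h 0 min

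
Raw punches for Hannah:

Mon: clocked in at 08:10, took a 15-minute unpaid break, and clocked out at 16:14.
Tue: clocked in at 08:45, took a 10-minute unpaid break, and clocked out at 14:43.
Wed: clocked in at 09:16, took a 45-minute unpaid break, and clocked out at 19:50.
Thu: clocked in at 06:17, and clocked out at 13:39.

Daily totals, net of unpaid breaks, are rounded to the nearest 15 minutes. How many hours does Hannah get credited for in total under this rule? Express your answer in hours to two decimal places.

Mon: 08:10–16:14 = 8 h 4 min − 15 min = 7 h 49 min → rounds to 7 h 45 min
Tue: 08:45–14:43 = 5 h 58 min − 10 min = 5 h 48 min → rounds to 5 h 45 min
Wed: 09:16–19:50 = 10 h 34 min − 45 min = 9 h 49 min → rounds to 9 h 45 min
Thu: 06:17–13:39 = 7 h 22 min → rounds to 7 h 15 min
Total credited: 30 h 30 min.

30.50 hours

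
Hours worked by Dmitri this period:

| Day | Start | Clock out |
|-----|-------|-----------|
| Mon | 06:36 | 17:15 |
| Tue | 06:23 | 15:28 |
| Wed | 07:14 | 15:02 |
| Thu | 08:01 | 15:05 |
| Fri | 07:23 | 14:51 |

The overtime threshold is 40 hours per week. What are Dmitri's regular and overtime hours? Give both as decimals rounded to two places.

Regular 40.00 hours, overtime 2.07 hours

Mon: 06:36–17:15 = 10 h 39 min
Tue: 06:23–15:28 = 9 h 5 min
Wed: 07:14–15:02 = 7 h 48 min
Thu: 08:01–15:05 = 7 h 4 min
Fri: 07:23–14:51 = 7 h 28 min
Total worked: 42 h 4 min = 42.07 h.
Threshold 40 h → overtime 2 h 4 min, regular 40 h 0 min.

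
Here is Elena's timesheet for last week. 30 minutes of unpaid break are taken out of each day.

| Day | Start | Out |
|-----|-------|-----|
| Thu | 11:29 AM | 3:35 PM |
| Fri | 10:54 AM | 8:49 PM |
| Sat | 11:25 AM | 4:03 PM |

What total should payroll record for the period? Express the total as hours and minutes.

17 h 9 min

Thu: 11:29 AM–3:35 PM = 4 h 6 min; less 30 min break → 3 h 36 min
Fri: 10:54 AM–8:49 PM = 9 h 55 min; less 30 min break → 9 h 25 min
Sat: 11:25 AM–4:03 PM = 4 h 38 min; less 30 min break → 4 h 8 min
Total: 3 h 36 min + 9 h 25 min + 4 h 8 min = 17 h 9 min.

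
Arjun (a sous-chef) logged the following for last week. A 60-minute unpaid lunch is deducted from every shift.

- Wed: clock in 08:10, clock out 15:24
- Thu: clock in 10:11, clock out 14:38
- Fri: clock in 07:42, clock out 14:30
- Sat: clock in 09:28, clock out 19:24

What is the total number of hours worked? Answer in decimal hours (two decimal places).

24.42 hours

Wed: 08:10–15:24 = 7 h 14 min; less 60 min break → 6 h 14 min
Thu: 10:11–14:38 = 4 h 27 min; less 60 min break → 3 h 27 min
Fri: 07:42–14:30 = 6 h 48 min; less 60 min break → 5 h 48 min
Sat: 09:28–19:24 = 9 h 56 min; less 60 min break → 8 h 56 min
Total: 6 h 14 min + 3 h 27 min + 5 h 48 min + 8 h 56 min = 24 h 25 min.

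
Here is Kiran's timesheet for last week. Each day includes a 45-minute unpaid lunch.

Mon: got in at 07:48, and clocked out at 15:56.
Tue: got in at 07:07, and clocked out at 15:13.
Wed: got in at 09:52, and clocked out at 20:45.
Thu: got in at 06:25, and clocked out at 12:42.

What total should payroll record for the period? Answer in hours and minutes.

Mon: 07:48–15:56 = 8 h 8 min; less 45 min break → 7 h 23 min
Tue: 07:07–15:13 = 8 h 6 min; less 45 min break → 7 h 21 min
Wed: 09:52–20:45 = 10 h 53 min; less 45 min break → 10 h 8 min
Thu: 06:25–12:42 = 6 h 17 min; less 45 min break → 5 h 32 min
Total: 7 h 23 min + 7 h 21 min + 10 h 8 min + 5 h 32 min = 30 h 24 min.

30 h 24 min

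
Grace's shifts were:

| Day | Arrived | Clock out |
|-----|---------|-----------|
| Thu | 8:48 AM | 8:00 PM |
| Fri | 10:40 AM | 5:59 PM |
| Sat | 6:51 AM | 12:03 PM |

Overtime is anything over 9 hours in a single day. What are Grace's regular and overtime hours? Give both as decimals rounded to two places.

Regular 21.52 hours, overtime 2.20 hours

Thu: 8:48 AM–8:00 PM = 11 h 12 min
Fri: 10:40 AM–5:59 PM = 7 h 19 min
Sat: 6:51 AM–12:03 PM = 5 h 12 min
Thu reg 9 h 0 min / OT 2 h 12 min; Fri reg 7 h 19 min / OT 0 h 0 min; Sat reg 5 h 12 min / OT 0 h 0 min.
Totals: regular 21 h 31 min, overtime 2 h 12 min.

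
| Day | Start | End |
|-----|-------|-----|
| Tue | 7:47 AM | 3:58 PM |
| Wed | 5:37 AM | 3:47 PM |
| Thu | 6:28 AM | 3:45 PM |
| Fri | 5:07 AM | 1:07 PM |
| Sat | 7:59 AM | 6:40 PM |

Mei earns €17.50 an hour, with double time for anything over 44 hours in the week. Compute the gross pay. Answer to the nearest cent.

Tue: 7:47 AM–3:58 PM = 8 h 11 min
Wed: 5:37 AM–3:47 PM = 10 h 10 min
Thu: 6:28 AM–3:45 PM = 9 h 17 min
Fri: 5:07 AM–1:07 PM = 8 h 0 min
Sat: 7:59 AM–6:40 PM = 10 h 41 min
Total worked: 46 h 19 min = 2779 min.
Regular 44 h 0 min = 2640 min at €17.50/h; overtime 2 h 19 min = 139 min at €35.00/h.
Pay = (2640 × €17.50 + 139 × €35.00) ÷ 60 = €851.08.

€851.08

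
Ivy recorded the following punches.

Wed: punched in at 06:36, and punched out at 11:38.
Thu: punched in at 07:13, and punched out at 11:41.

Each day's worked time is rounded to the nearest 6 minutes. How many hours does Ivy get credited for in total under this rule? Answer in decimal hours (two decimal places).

Wed: 06:36–11:38 = 5 h 2 min → rounds to 5 h 0 min
Thu: 07:13–11:41 = 4 h 28 min → rounds to 4 h 30 min
Total credited: 9 h 30 min.

9.50 hours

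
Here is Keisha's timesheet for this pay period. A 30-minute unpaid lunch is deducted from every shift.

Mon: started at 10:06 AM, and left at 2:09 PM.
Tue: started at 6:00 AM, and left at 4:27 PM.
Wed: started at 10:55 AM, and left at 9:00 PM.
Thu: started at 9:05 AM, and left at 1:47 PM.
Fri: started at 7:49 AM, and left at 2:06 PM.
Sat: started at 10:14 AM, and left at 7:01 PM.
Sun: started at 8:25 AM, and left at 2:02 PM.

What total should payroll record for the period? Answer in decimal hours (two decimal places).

Mon: 10:06 AM–2:09 PM = 4 h 3 min; less 30 min break → 3 h 33 min
Tue: 6:00 AM–4:27 PM = 10 h 27 min; less 30 min break → 9 h 57 min
Wed: 10:55 AM–9:00 PM = 10 h 5 min; less 30 min break → 9 h 35 min
Thu: 9:05 AM–1:47 PM = 4 h 42 min; less 30 min break → 4 h 12 min
Fri: 7:49 AM–2:06 PM = 6 h 17 min; less 30 min break → 5 h 47 min
Sat: 10:14 AM–7:01 PM = 8 h 47 min; less 30 min break → 8 h 17 min
Sun: 8:25 AM–2:02 PM = 5 h 37 min; less 30 min break → 5 h 7 min
Total: 3 h 33 min + 9 h 57 min + 9 h 35 min + 4 h 12 min + 5 h 47 min + 8 h 17 min + 5 h 7 min = 46 h 28 min.

46.47 hours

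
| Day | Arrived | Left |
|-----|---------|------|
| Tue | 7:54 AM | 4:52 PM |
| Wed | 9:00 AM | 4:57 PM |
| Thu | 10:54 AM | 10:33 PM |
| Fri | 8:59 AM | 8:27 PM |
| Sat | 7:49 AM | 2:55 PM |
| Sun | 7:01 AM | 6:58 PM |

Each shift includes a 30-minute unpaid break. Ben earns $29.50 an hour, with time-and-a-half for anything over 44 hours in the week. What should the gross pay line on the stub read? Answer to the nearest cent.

Tue: 7:54 AM–4:52 PM = 8 h 58 min; less 30 min break → 8 h 28 min
Wed: 9:00 AM–4:57 PM = 7 h 57 min; less 30 min break → 7 h 27 min
Thu: 10:54 AM–10:33 PM = 11 h 39 min; less 30 min break → 11 h 9 min
Fri: 8:59 AM–8:27 PM = 11 h 28 min; less 30 min break → 10 h 58 min
Sat: 7:49 AM–2:55 PM = 7 h 6 min; less 30 min break → 6 h 36 min
Sun: 7:01 AM–6:58 PM = 11 h 57 min; less 30 min break → 11 h 27 min
Total worked: 56 h 5 min = 3365 min.
Regular 44 h 0 min = 2640 min at $29.50/h; overtime 12 h 5 min = 725 min at $44.25/h.
Pay = (2640 × $29.50 + 725 × $44.25) ÷ 60 = $1832.69.

$1832.69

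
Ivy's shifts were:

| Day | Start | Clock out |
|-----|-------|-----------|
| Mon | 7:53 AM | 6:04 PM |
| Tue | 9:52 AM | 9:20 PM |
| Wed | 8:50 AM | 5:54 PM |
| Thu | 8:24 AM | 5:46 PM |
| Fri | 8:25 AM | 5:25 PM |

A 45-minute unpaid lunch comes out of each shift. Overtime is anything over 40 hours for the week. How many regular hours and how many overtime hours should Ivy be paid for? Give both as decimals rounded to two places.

Regular 40.00 hours, overtime 5.33 hours

Mon: 7:53 AM–6:04 PM = 10 h 11 min; less 45 min break → 9 h 26 min
Tue: 9:52 AM–9:20 PM = 11 h 28 min; less 45 min break → 10 h 43 min
Wed: 8:50 AM–5:54 PM = 9 h 4 min; less 45 min break → 8 h 19 min
Thu: 8:24 AM–5:46 PM = 9 h 22 min; less 45 min break → 8 h 37 min
Fri: 8:25 AM–5:25 PM = 9 h 0 min; less 45 min break → 8 h 15 min
Total worked: 45 h 20 min = 45.33 h.
Threshold 40 h → overtime 5 h 20 min, regular 40 h 0 min.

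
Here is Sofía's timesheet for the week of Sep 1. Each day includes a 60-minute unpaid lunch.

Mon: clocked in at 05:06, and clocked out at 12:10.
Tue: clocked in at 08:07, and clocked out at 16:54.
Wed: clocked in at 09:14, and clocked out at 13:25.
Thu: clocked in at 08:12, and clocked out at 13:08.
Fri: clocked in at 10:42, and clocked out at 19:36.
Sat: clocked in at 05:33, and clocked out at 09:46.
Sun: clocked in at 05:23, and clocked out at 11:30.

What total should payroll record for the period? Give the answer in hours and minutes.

37 h 12 min

Mon: 05:06–12:10 = 7 h 4 min; less 60 min break → 6 h 4 min
Tue: 08:07–16:54 = 8 h 47 min; less 60 min break → 7 h 47 min
Wed: 09:14–13:25 = 4 h 11 min; less 60 min break → 3 h 11 min
Thu: 08:12–13:08 = 4 h 56 min; less 60 min break → 3 h 56 min
Fri: 10:42–19:36 = 8 h 54 min; less 60 min break → 7 h 54 min
Sat: 05:33–09:46 = 4 h 13 min; less 60 min break → 3 h 13 min
Sun: 05:23–11:30 = 6 h 7 min; less 60 min break → 5 h 7 min
Total: 6 h 4 min + 7 h 47 min + 3 h 11 min + 3 h 56 min + 7 h 54 min + 3 h 13 min + 5 h 7 min = 37 h 12 min.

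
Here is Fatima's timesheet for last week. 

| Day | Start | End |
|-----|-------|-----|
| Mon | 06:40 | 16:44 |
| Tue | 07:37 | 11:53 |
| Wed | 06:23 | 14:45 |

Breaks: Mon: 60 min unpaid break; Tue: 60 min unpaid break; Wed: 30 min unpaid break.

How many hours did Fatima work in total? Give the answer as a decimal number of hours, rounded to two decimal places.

Mon: 06:40–16:44 = 10 h 4 min; less 60 min break → 9 h 4 min
Tue: 07:37–11:53 = 4 h 16 min; less 60 min break → 3 h 16 min
Wed: 06:23–14:45 = 8 h 22 min; less 30 min break → 7 h 52 min
Total: 9 h 4 min + 3 h 16 min + 7 h 52 min = 20 h 12 min.

20.20 hours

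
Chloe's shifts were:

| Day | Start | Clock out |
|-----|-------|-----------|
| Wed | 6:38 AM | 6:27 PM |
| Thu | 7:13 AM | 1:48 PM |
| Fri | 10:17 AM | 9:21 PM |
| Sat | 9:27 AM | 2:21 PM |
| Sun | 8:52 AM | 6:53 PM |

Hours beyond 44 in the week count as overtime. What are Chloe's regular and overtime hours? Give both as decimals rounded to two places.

Wed: 6:38 AM–6:27 PM = 11 h 49 min
Thu: 7:13 AM–1:48 PM = 6 h 35 min
Fri: 10:17 AM–9:21 PM = 11 h 4 min
Sat: 9:27 AM–2:21 PM = 4 h 54 min
Sun: 8:52 AM–6:53 PM = 10 h 1 min
Total worked: 44 h 23 min = 44.38 h.
Threshold 44 h → overtime 0 h 23 min, regular 44 h 0 min.

Regular 44.00 hours, overtime 0.38 hours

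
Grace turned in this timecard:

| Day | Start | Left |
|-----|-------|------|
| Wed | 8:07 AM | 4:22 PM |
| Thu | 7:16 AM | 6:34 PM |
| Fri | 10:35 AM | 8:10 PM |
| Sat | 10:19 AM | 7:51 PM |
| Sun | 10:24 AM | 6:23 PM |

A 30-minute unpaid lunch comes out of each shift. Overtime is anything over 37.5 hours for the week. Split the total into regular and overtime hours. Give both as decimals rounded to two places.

Regular 37.50 hours, overtime 6.65 hours

Wed: 8:07 AM–4:22 PM = 8 h 15 min; less 30 min break → 7 h 45 min
Thu: 7:16 AM–6:34 PM = 11 h 18 min; less 30 min break → 10 h 48 min
Fri: 10:35 AM–8:10 PM = 9 h 35 min; less 30 min break → 9 h 5 min
Sat: 10:19 AM–7:51 PM = 9 h 32 min; less 30 min break → 9 h 2 min
Sun: 10:24 AM–6:23 PM = 7 h 59 min; less 30 min break → 7 h 29 min
Total worked: 44 h 9 min = 44.15 h.
Threshold 37.5 h → overtime 6 h 39 min, regular 37 h 30 min.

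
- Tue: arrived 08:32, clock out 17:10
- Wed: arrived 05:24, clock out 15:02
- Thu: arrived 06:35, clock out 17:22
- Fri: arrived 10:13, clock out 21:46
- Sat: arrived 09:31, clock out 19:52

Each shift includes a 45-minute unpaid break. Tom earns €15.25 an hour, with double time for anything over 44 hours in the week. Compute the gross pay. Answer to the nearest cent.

€768.60

Tue: 08:32–17:10 = 8 h 38 min; less 45 min break → 7 h 53 min
Wed: 05:24–15:02 = 9 h 38 min; less 45 min break → 8 h 53 min
Thu: 06:35–17:22 = 10 h 47 min; less 45 min break → 10 h 2 min
Fri: 10:13–21:46 = 11 h 33 min; less 45 min break → 10 h 48 min
Sat: 09:31–19:52 = 10 h 21 min; less 45 min break → 9 h 36 min
Total worked: 47 h 12 min = 2832 min.
Regular 44 h 0 min = 2640 min at €15.25/h; overtime 3 h 12 min = 192 min at €30.50/h.
Pay = (2640 × €15.25 + 192 × €30.50) ÷ 60 = €768.60.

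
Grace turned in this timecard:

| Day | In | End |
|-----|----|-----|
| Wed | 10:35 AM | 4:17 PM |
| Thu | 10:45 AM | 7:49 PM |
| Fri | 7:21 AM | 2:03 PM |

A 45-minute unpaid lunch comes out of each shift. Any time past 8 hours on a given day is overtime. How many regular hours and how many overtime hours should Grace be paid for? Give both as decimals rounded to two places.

Wed: 10:35 AM–4:17 PM = 5 h 42 min; less 45 min break → 4 h 57 min
Thu: 10:45 AM–7:49 PM = 9 h 4 min; less 45 min break → 8 h 19 min
Fri: 7:21 AM–2:03 PM = 6 h 42 min; less 45 min break → 5 h 57 min
Wed reg 4 h 57 min / OT 0 h 0 min; Thu reg 8 h 0 min / OT 0 h 19 min; Fri reg 5 h 57 min / OT 0 h 0 min.
Totals: regular 18 h 54 min, overtime 0 h 19 min.

Regular 18.90 hours, overtime 0.32 hours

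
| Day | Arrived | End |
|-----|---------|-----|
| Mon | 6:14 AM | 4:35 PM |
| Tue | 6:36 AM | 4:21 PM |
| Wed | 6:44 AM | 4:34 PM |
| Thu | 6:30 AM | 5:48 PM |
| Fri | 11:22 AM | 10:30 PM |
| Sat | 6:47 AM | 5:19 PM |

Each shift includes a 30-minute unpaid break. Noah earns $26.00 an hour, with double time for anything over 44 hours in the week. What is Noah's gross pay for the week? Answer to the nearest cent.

Mon: 6:14 AM–4:35 PM = 10 h 21 min; less 30 min break → 9 h 51 min
Tue: 6:36 AM–4:21 PM = 9 h 45 min; less 30 min break → 9 h 15 min
Wed: 6:44 AM–4:34 PM = 9 h 50 min; less 30 min break → 9 h 20 min
Thu: 6:30 AM–5:48 PM = 11 h 18 min; less 30 min break → 10 h 48 min
Fri: 11:22 AM–10:30 PM = 11 h 8 min; less 30 min break → 10 h 38 min
Sat: 6:47 AM–5:19 PM = 10 h 32 min; less 30 min break → 10 h 2 min
Total worked: 59 h 54 min = 3594 min.
Regular 44 h 0 min = 2640 min at $26.00/h; overtime 15 h 54 min = 954 min at $52.00/h.
Pay = (2640 × $26.00 + 954 × $52.00) ÷ 60 = $1970.80.

$1970.80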